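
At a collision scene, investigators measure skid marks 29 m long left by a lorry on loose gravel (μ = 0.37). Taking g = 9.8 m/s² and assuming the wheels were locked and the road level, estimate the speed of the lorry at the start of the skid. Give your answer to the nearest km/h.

Deceleration a = μg = 0.37 × 9.8 = 3.626 m/s².
v = √(2a·d) = √(2 × 3.626 × 29) = √210.308 = 14.5020 m/s.
= 14.5020 × 3.6 = 52.207 km/h.

Initial speed ≈ 52 km/h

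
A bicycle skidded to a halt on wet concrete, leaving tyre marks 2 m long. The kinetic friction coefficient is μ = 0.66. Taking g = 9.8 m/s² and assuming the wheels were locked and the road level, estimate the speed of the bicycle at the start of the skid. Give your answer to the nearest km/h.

Deceleration a = μg = 0.66 × 9.8 = 6.468 m/s².
v = √(2a·d) = √(2 × 6.468 × 2) = √25.872 = 5.0865 m/s.
= 5.0865 × 3.6 = 18.311 km/h.

Initial speed ≈ 18 km/h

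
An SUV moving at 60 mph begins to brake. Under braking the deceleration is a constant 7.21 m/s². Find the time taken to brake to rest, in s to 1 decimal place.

Braking time ≈ 3.7 s

60 mph × 0.44704 = 26.8224 m/s.
Braking time = v/a = 26.8224 / 7.210 = 3.720 s.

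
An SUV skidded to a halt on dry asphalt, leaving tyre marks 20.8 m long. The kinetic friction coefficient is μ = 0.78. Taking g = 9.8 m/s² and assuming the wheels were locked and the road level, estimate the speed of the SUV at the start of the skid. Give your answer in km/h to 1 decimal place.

Deceleration a = μg = 0.78 × 9.8 = 7.644 m/s².
v = √(2a·d) = √(2 × 7.644 × 20.8) = √317.990 = 17.8323 m/s.
= 17.8323 × 3.6 = 64.196 km/h.

Initial speed ≈ 64.2 km/h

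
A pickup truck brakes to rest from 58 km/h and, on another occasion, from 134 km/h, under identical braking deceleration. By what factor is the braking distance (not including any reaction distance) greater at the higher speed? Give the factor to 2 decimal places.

Factor ≈ 5.34

Braking distance d = v²/(2a), so with a fixed, d ∝ v².
Factor = (134/58)² = 2.3103² = 5.3375.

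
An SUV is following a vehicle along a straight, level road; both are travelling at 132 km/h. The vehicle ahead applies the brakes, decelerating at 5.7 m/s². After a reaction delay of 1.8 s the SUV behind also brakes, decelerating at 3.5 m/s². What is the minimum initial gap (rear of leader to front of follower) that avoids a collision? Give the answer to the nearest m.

132 km/h ÷ 3.6 = 36.6667 m/s.
Leader travels v²/(2a_L) = 1344.447 / 11.400 = 117.934 m before stopping.
Follower covers v·t_r = 36.6667 × 1.8 = 66.000 m while reacting, then v²/(2a_F) = 1344.447 / 7.000 = 192.064 m while braking, for a total of 66.000 + 192.064 = 258.064 m.
Since a_F ≤ a_L and the follower starts braking later, the follower is never slower than the leader, so the closest approach is when both have stopped.
Minimum gap = 258.064 − 117.934 = 140.130 m.

Minimum gap ≈ 140 m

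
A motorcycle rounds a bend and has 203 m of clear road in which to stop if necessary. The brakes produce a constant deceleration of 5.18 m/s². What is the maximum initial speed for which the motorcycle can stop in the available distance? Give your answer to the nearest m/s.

Maximum speed ≈ 46 m/s

v²/(2a) = d ⇒ v = √(2 × 5.180 × 203) = √2103.08 = 45.8594 m/s.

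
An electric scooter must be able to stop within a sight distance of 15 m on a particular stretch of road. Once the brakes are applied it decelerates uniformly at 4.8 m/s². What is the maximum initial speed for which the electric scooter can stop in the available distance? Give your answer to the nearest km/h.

Maximum speed ≈ 43 km/h

v²/(2a) = d ⇒ v = √(2 × 4.800 × 15) = √144.00 = 12.0000 m/s.
12.0000 m/s × 3.6 = 43.200 km/h.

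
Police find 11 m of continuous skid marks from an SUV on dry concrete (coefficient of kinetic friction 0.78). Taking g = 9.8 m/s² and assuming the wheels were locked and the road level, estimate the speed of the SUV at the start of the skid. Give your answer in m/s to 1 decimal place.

Initial speed ≈ 13.0 m/s

Deceleration a = μg = 0.78 × 9.8 = 7.644 m/s².
v = √(2a·d) = √(2 × 7.644 × 11) = √168.168 = 12.9680 m/s.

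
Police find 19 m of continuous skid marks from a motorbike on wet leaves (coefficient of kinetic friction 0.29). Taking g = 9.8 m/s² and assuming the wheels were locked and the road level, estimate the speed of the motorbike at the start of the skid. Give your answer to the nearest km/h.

Initial speed ≈ 37 km/h

Deceleration a = μg = 0.29 × 9.8 = 2.842 m/s².
v = √(2a·d) = √(2 × 2.842 × 19) = √107.996 = 10.3921 m/s.
= 10.3921 × 3.6 = 37.412 km/h.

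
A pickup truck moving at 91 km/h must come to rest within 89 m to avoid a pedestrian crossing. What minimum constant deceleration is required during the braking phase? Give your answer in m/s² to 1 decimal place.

91 km/h ÷ 3.6 = 25.2778 m/s.
v² = 2a·d ⇒ a = v²/(2d) = 25.2778² / (2 × 89.000) = 638.967 / 178.000 = 3.5897 m/s².

Required deceleration ≈ 3.6 m/s²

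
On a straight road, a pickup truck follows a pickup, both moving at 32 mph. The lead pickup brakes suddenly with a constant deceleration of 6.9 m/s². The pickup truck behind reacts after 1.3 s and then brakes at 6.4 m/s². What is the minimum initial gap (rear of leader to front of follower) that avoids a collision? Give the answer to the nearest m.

Minimum gap ≈ 20 m

32 mph × 0.44704 = 14.3053 m/s.
Leader travels v²/(2a_L) = 204.642 / 13.800 = 14.829 m before stopping.
Follower covers v·t_r = 14.3053 × 1.3 = 18.597 m while reacting, then v²/(2a_F) = 204.642 / 12.800 = 15.988 m while braking, for a total of 18.597 + 15.988 = 34.585 m.
Since a_F ≤ a_L and the follower starts braking later, the follower is never slower than the leader, so the closest approach is when both have stopped.
Minimum gap = 34.585 − 14.829 = 19.756 m.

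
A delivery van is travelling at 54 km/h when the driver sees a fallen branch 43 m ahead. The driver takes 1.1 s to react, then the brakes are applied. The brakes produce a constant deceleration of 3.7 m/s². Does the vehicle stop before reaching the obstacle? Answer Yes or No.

54 km/h ÷ 3.6 = 15.0000 m/s.
Reaction distance = 15.0000 × 1.1 = 16.500 m.
Braking distance = v²/(2a) = 225.000 / 7.400 = 30.405 m.
Total stopping distance = 16.500 + 30.405 = 46.905 m, vs 43 m available — it cannot stop in time and overshoots by 46.905 − 43 = 3.905 m.

No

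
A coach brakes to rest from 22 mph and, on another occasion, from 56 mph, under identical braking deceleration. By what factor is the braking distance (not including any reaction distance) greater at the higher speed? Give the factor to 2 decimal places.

Braking distance d = v²/(2a), so with a fixed, d ∝ v².
Factor = (56/22)² = 2.5455² = 6.4796.

Factor ≈ 6.48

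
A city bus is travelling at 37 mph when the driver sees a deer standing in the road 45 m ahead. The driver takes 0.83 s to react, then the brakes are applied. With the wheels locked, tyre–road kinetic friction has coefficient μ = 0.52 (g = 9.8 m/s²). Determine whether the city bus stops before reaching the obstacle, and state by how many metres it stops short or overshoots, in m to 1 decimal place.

37 mph × 0.44704 = 16.5405 m/s.
a = μg = 0.52 × 9.8 = 5.096 m/s².
Reaction distance = 16.5405 × 0.83 = 13.729 m.
Braking distance = v²/(2a) = 273.588 / 10.192 = 26.843 m.
Total stopping distance = 13.729 + 26.843 = 40.572 m, vs 45 m available — it stops with 45 − 40.572 = 4.428 m to spare.

Yes — it stops 4.4 m short of the obstacle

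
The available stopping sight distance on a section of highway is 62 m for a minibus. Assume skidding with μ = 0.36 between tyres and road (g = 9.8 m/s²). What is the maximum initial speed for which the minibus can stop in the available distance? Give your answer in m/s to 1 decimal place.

Maximum speed ≈ 20.9 m/s

a = μg = 0.36 × 9.8 = 3.528 m/s².
v²/(2a) = d ⇒ v = √(2 × 3.528 × 62) = √437.47 = 20.9158 m/s.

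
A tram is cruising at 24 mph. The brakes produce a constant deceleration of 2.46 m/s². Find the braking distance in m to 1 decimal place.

24 mph × 0.44704 = 10.7290 m/s.
Braking distance = v²/(2a) = 10.7290² / (2 × 2.460) = 115.111 / 4.920 = 23.397 m.

Braking distance ≈ 23.4 m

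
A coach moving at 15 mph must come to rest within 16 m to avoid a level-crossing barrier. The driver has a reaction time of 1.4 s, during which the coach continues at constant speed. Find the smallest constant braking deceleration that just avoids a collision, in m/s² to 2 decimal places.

Required deceleration ≈ 3.40 m/s²

15 mph × 0.44704 = 6.7056 m/s.
Distance covered during reaction = 6.7056 × 1.4 = 9.388 m.
Distance available for braking: 16 − 9.388 = 6.612 m.
v² = 2a·d ⇒ a = v²/(2d) = 6.7056² / (2 × 6.612) = 44.965 / 13.224 = 3.4003 m/s².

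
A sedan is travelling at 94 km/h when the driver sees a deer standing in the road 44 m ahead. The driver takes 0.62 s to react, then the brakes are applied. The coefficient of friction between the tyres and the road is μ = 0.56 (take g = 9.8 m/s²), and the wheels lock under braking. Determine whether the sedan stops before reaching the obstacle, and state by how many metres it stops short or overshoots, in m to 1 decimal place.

No — it overshoots by 34.3 m

94 km/h ÷ 3.6 = 26.1111 m/s.
a = μg = 0.56 × 9.8 = 5.488 m/s².
Reaction distance = 26.1111 × 0.62 = 16.189 m.
Braking distance = v²/(2a) = 681.790 / 10.976 = 62.116 m.
Total stopping distance = 16.189 + 62.116 = 78.305 m, vs 44 m available — it cannot stop in time and overshoots by 78.305 − 44 = 34.305 m.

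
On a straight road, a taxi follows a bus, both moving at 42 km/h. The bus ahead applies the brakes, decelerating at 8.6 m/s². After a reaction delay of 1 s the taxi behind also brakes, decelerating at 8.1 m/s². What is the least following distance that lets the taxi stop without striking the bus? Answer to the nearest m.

42 km/h ÷ 3.6 = 11.6667 m/s.
Leader travels v²/(2a_L) = 136.112 / 17.200 = 7.913 m before stopping.
Follower covers v·t_r = 11.6667 × 1 = 11.667 m while reacting, then v²/(2a_F) = 136.112 / 16.200 = 8.402 m while braking, for a total of 11.667 + 8.402 = 20.069 m.
Since a_F ≤ a_L and the follower starts braking later, the follower is never slower than the leader, so the closest approach is when both have stopped.
Minimum gap = 20.069 − 7.913 = 12.156 m.

Minimum gap ≈ 12 m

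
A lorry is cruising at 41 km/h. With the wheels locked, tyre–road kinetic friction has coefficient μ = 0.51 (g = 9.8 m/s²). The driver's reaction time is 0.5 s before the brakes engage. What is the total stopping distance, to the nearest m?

Total stopping distance ≈ 19 m

41 km/h ÷ 3.6 = 11.3889 m/s.
a = μg = 0.51 × 9.8 = 4.998 m/s².
Reaction distance = v·t_r = 11.3889 × 0.5 = 5.694 m.
Braking distance = v²/(2a) = 11.3889² / (2 × 4.998) = 129.707 / 9.996 = 12.976 m.
Total = 5.694 + 12.976 = 18.670 m.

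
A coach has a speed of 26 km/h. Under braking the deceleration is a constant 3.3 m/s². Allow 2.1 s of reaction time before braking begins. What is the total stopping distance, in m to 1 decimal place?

26 km/h ÷ 3.6 = 7.2222 m/s.
Reaction distance = v·t_r = 7.2222 × 2.1 = 15.167 m.
Braking distance = v²/(2a) = 7.2222² / (2 × 3.300) = 52.160 / 6.600 = 7.903 m.
Total = 15.167 + 7.903 = 23.070 m.

Total stopping distance ≈ 23.1 m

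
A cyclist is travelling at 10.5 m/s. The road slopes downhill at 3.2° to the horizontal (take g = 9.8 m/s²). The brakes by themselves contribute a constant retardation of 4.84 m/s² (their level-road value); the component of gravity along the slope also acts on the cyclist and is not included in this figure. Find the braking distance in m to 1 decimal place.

Gravity along the downhill slope reduces the braking deceleration: a_eff = 4.840 − 9.8·sin 3.2° = 4.840 − 0.547 = 4.293 m/s².
Braking distance = v²/(2a) = 10.5000² / (2 × 4.293) = 110.250 / 8.586 = 12.841 m.

Braking distance ≈ 12.8 m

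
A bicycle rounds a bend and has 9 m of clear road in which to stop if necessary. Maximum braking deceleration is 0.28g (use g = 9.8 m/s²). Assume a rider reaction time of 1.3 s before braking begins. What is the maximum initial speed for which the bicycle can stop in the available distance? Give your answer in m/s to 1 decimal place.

a = 0.28 × 9.8 = 2.744 m/s².
Stopping distance: v·t_r + v²/(2a) = 9 with t_r = 1.3 s and a = 2.744 m/s².
So v² + 7.134 v − 49.39 = 0.
Positive root: v = −a·t_r + √((a·t_r)² + 2a·d) = −3.567 + √(12.723 + 49.39) = 4.3142 m/s.

Maximum speed ≈ 4.3 m/s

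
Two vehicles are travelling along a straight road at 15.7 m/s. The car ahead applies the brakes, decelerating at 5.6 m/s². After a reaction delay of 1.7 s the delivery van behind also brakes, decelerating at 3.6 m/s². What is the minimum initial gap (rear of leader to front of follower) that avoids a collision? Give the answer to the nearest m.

Minimum gap ≈ 39 m

Leader travels v²/(2a_L) = 246.490 / 11.200 = 22.008 m before stopping.
Follower covers v·t_r = 15.7000 × 1.7 = 26.690 m while reacting, then v²/(2a_F) = 246.490 / 7.200 = 34.235 m while braking, for a total of 26.690 + 34.235 = 60.925 m.
Since a_F ≤ a_L and the follower starts braking later, the follower is never slower than the leader, so the closest approach is when both have stopped.
Minimum gap = 60.925 − 22.008 = 38.917 m.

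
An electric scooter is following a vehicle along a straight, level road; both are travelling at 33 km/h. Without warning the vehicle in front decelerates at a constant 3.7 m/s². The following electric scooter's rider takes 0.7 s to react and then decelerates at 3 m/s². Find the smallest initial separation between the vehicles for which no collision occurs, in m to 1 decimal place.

33 km/h ÷ 3.6 = 9.1667 m/s.
Leader travels v²/(2a_L) = 84.028 / 7.400 = 11.355 m before stopping.
Follower covers v·t_r = 9.1667 × 0.7 = 6.417 m while reacting, then v²/(2a_F) = 84.028 / 6.000 = 14.005 m while braking, for a total of 6.417 + 14.005 = 20.422 m.
Since a_F ≤ a_L and the follower starts braking later, the follower is never slower than the leader, so the closest approach is when both have stopped.
Minimum gap = 20.422 − 11.355 = 9.067 m.

Minimum gap ≈ 9.1 m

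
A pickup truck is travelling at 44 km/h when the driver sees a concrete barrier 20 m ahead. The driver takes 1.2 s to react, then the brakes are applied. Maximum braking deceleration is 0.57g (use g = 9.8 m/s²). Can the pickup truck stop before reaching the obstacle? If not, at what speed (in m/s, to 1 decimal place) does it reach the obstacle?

44 km/h ÷ 3.6 = 12.2222 m/s.
a = 0.57 × 9.8 = 5.586 m/s².
Reaction distance = 12.2222 × 1.2 = 14.667 m.
Braking distance needed to stop: v²/(2a) = 149.382 / 11.172 = 13.371 m, so total needed = 14.667 + 13.371 = 28.038 m > 20 m — it cannot stop.
Distance remaining when braking begins: 20 − 14.667 = 5.333 m.
v² = v₀² − 2a·d = 149.382 − 2 × 5.586 × 5.333 = 89.802 m²/s².
v = √89.802 = 9.476 m/s.

No — it strikes the obstacle at 9.5 m/s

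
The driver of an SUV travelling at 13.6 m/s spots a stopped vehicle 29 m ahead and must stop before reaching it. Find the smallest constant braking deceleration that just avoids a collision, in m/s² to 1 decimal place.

v² = 2a·d ⇒ a = v²/(2d) = 13.6000² / (2 × 29.000) = 184.960 / 58.000 = 3.1890 m/s².

Required deceleration ≈ 3.2 m/s²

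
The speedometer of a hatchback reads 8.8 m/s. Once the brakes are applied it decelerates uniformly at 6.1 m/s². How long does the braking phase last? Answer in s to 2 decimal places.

Braking time ≈ 1.44 s

Braking time = v/a = 8.8000 / 6.100 = 1.443 s.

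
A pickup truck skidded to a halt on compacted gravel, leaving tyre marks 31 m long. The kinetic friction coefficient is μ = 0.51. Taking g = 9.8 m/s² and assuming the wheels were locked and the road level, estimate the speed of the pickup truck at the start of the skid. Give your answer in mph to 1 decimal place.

Initial speed ≈ 39.4 mph

Deceleration a = μg = 0.51 × 9.8 = 4.998 m/s².
v = √(2a·d) = √(2 × 4.998 × 31) = √309.876 = 17.6033 m/s.
= 17.6033 ÷ 0.44704 = 39.377 mph.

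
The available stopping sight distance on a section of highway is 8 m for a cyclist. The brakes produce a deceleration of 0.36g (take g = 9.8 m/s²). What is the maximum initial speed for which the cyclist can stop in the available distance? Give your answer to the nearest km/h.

a = 0.36 × 9.8 = 3.528 m/s².
v²/(2a) = d ⇒ v = √(2 × 3.528 × 8) = √56.45 = 7.5133 m/s.
7.5133 m/s × 3.6 = 27.048 km/h.

Maximum speed ≈ 27 km/h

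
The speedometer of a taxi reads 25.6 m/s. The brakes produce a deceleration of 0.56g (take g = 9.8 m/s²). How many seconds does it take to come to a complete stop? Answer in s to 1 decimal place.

a = 0.56 × 9.8 = 5.488 m/s².
Braking time = v/a = 25.6000 / 5.488 = 4.665 s.

Braking time ≈ 4.7 s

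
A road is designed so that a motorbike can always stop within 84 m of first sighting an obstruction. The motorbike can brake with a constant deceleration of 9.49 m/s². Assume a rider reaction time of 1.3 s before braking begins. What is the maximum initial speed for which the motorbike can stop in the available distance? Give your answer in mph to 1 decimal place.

Maximum speed ≈ 65.9 mph

Stopping distance: v·t_r + v²/(2a) = 84 with t_r = 1.3 s and a = 9.490 m/s².
So v² + 24.674 v − 1594.32 = 0.
Positive root: v = −a·t_r + √((a·t_r)² + 2a·d) = −12.337 + √(152.202 + 1594.32) = 29.4544 m/s.
29.4544 m/s ÷ 0.44704 = 65.888 mph.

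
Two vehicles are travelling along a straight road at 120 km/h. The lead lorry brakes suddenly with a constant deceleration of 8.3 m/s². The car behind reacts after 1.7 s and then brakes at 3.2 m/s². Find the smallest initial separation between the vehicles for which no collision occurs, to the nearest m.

120 km/h ÷ 3.6 = 33.3333 m/s.
Leader travels v²/(2a_L) = 1111.109 / 16.600 = 66.934 m before stopping.
Follower covers v·t_r = 33.3333 × 1.7 = 56.667 m while reacting, then v²/(2a_F) = 1111.109 / 6.400 = 173.611 m while braking, for a total of 56.667 + 173.611 = 230.278 m.
Since a_F ≤ a_L and the follower starts braking later, the follower is never slower than the leader, so the closest approach is when both have stopped.
Minimum gap = 230.278 − 66.934 = 163.344 m.

Minimum gap ≈ 163 m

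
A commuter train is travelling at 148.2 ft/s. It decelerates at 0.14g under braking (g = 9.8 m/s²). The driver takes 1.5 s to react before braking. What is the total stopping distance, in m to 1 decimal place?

148.2 ft/s × 0.3048 = 45.1714 m/s.
a = 0.14 × 9.8 = 1.372 m/s².
Reaction distance = v·t_r = 45.1714 × 1.5 = 67.757 m.
Braking distance = v²/(2a) = 45.1714² / (2 × 1.372) = 2040.455 / 2.744 = 743.606 m.
Total = 67.757 + 743.606 = 811.363 m.

Total stopping distance ≈ 811.4 m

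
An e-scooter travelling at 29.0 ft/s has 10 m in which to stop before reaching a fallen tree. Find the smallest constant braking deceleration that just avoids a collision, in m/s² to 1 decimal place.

Required deceleration ≈ 3.9 m/s²

29 ft/s × 0.3048 = 8.8392 m/s.
v² = 2a·d ⇒ a = v²/(2d) = 8.8392² / (2 × 10.000) = 78.131 / 20.000 = 3.9066 m/s².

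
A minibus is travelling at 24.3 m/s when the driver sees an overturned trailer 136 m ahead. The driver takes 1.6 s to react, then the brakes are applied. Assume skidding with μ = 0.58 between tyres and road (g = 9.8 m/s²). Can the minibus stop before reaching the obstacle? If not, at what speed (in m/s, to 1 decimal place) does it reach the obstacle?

Yes — it stops about 45.2 m short of the obstacle, so it never reaches it

a = μg = 0.58 × 9.8 = 5.684 m/s².
Reaction distance = 24.3000 × 1.6 = 38.880 m.
Braking distance = v²/(2a) = 590.490 / 11.368 = 51.943 m.
Total stopping distance = 38.880 + 51.943 = 90.823 m, vs 136 m available — it stops with 136 − 90.823 = 45.177 m to spare.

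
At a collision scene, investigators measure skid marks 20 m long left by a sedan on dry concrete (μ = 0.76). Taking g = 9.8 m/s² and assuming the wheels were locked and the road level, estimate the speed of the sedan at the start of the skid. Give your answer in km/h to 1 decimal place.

Deceleration a = μg = 0.76 × 9.8 = 7.448 m/s².
v = √(2a·d) = √(2 × 7.448 × 20) = √297.920 = 17.2604 m/s.
= 17.2604 × 3.6 = 62.137 km/h.

Initial speed ≈ 62.1 km/h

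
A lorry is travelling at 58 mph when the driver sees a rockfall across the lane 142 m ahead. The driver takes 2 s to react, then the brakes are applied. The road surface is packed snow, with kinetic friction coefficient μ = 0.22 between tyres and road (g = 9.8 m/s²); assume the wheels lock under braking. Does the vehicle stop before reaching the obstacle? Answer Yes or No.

58 mph × 0.44704 = 25.9283 m/s.
a = μg = 0.22 × 9.8 = 2.156 m/s².
Reaction distance = 25.9283 × 2 = 51.857 m.
Braking distance = v²/(2a) = 672.277 / 4.312 = 155.908 m.
Total stopping distance = 51.857 + 155.908 = 207.765 m, vs 142 m available — it cannot stop in time and overshoots by 207.765 − 142 = 65.765 m.

No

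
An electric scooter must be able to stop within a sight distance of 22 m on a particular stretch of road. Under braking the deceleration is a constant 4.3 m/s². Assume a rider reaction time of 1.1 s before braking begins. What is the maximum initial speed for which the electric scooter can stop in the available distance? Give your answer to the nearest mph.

Stopping distance: v·t_r + v²/(2a) = 22 with t_r = 1.1 s and a = 4.300 m/s².
So v² + 9.460 v − 189.20 = 0.
Positive root: v = −a·t_r + √((a·t_r)² + 2a·d) = −4.730 + √(22.373 + 189.20) = 9.8155 m/s.
9.8155 m/s ÷ 0.44704 = 21.957 mph.

Maximum speed ≈ 22 mph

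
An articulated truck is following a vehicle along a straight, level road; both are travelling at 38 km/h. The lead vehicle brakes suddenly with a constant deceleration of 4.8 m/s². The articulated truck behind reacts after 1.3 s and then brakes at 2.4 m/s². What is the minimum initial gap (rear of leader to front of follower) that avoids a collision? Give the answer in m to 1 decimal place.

Minimum gap ≈ 25.3 m

38 km/h ÷ 3.6 = 10.5556 m/s.
Leader travels v²/(2a_L) = 111.421 / 9.600 = 11.606 m before stopping.
Follower covers v·t_r = 10.5556 × 1.3 = 13.722 m while reacting, then v²/(2a_F) = 111.421 / 4.800 = 23.213 m while braking, for a total of 13.722 + 23.213 = 36.935 m.
Since a_F ≤ a_L and the follower starts braking later, the follower is never slower than the leader, so the closest approach is when both have stopped.
Minimum gap = 36.935 − 11.606 = 25.329 m.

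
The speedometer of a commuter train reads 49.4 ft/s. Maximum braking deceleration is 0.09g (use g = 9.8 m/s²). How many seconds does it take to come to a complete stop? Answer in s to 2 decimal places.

49.4 ft/s × 0.3048 = 15.0571 m/s.
a = 0.09 × 9.8 = 0.882 m/s².
Braking time = v/a = 15.0571 / 0.882 = 17.072 s.

Braking time ≈ 17.07 s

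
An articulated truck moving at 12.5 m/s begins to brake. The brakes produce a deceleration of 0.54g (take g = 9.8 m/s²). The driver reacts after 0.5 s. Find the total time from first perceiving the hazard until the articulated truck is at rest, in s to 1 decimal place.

Total time ≈ 2.9 s

a = 0.54 × 9.8 = 5.292 m/s².
Braking time = v/a = 12.5000 / 5.292 = 2.362 s.
Total = 0.5 + 2.362 = 2.862 s.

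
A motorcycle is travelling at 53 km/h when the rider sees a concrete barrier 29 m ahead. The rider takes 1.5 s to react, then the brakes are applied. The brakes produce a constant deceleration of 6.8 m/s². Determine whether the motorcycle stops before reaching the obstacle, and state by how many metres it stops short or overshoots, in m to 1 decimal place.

No — it overshoots by 9.0 m

53 km/h ÷ 3.6 = 14.7222 m/s.
Reaction distance = 14.7222 × 1.5 = 22.083 m.
Braking distance = v²/(2a) = 216.743 / 13.600 = 15.937 m.
Total stopping distance = 22.083 + 15.937 = 38.020 m, vs 29 m available — it cannot stop in time and overshoots by 38.020 − 29 = 9.020 m.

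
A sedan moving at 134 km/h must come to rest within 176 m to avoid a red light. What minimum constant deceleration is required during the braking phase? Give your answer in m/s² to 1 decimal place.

Required deceleration ≈ 3.9 m/s²

134 km/h ÷ 3.6 = 37.2222 m/s.
v² = 2a·d ⇒ a = v²/(2d) = 37.2222² / (2 × 176.000) = 1385.492 / 352.000 = 3.9361 m/s².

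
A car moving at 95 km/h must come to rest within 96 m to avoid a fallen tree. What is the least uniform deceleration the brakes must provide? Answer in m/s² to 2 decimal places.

Required deceleration ≈ 3.63 m/s²

95 km/h ÷ 3.6 = 26.3889 m/s.
v² = 2a·d ⇒ a = v²/(2d) = 26.3889² / (2 × 96.000) = 696.374 / 192.000 = 3.6269 m/s².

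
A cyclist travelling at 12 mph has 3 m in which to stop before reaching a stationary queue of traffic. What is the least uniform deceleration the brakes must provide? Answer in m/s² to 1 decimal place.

Required deceleration ≈ 4.8 m/s²

12 mph × 0.44704 = 5.3645 m/s.
v² = 2a·d ⇒ a = v²/(2d) = 5.3645² / (2 × 3.000) = 28.778 / 6.000 = 4.7963 m/s².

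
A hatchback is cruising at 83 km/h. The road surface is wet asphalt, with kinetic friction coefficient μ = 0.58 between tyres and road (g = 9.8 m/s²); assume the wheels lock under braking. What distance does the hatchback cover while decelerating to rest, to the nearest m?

83 km/h ÷ 3.6 = 23.0556 m/s.
a = μg = 0.58 × 9.8 = 5.684 m/s².
Braking distance = v²/(2a) = 23.0556² / (2 × 5.684) = 531.561 / 11.368 = 46.759 m.

Braking distance ≈ 47 m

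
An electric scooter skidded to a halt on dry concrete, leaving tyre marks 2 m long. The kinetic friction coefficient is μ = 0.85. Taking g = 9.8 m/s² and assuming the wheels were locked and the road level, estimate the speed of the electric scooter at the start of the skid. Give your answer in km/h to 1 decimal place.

Deceleration a = μg = 0.85 × 9.8 = 8.330 m/s².
v = √(2a·d) = √(2 × 8.330 × 2) = √33.320 = 5.7723 m/s.
= 5.7723 × 3.6 = 20.780 km/h.

Initial speed ≈ 20.8 km/h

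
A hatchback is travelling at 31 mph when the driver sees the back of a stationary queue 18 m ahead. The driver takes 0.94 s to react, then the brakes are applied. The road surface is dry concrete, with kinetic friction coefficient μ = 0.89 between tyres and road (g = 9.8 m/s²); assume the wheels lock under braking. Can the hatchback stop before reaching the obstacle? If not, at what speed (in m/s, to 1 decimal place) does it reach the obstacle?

No — it strikes the obstacle at 10.3 m/s

31 mph × 0.44704 = 13.8582 m/s.
a = μg = 0.89 × 9.8 = 8.722 m/s².
Reaction distance = 13.8582 × 0.94 = 13.027 m.
Braking distance needed to stop: v²/(2a) = 192.050 / 17.444 = 11.010 m, so total needed = 13.027 + 11.010 = 24.037 m > 18 m — it cannot stop.
Distance remaining when braking begins: 18 − 13.027 = 4.973 m.
v² = v₀² − 2a·d = 192.050 − 2 × 8.722 × 4.973 = 105.301 m²/s².
v = √105.301 = 10.262 m/s.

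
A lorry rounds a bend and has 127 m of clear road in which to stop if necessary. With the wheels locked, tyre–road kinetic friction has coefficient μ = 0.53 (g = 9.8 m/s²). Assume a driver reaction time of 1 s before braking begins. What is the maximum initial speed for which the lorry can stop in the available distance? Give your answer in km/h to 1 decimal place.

a = μg = 0.53 × 9.8 = 5.194 m/s².
Stopping distance: v·t_r + v²/(2a) = 127 with t_r = 1 s and a = 5.194 m/s².
So v² + 10.388 v − 1319.28 = 0.
Positive root: v = −a·t_r + √((a·t_r)² + 2a·d) = −5.194 + √(26.978 + 1319.28) = 31.4974 m/s.
31.4974 m/s × 3.6 = 113.391 km/h.

Maximum speed ≈ 113.4 km/h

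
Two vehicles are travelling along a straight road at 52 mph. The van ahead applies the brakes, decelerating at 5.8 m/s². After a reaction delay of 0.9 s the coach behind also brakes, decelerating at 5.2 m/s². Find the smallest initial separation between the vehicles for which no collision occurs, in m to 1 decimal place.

Minimum gap ≈ 26.3 m

52 mph × 0.44704 = 23.2461 m/s.
Leader travels v²/(2a_L) = 540.381 / 11.600 = 46.585 m before stopping.
Follower covers v·t_r = 23.2461 × 0.9 = 20.921 m while reacting, then v²/(2a_F) = 540.381 / 10.400 = 51.960 m while braking, for a total of 20.921 + 51.960 = 72.881 m.
Since a_F ≤ a_L and the follower starts braking later, the follower is never slower than the leader, so the closest approach is when both have stopped.
Minimum gap = 72.881 − 46.585 = 26.296 m.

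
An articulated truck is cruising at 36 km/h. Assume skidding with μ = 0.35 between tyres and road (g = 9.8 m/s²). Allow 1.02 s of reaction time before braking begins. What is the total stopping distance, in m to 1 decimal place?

Total stopping distance ≈ 24.8 m

36 km/h ÷ 3.6 = 10.0000 m/s.
a = μg = 0.35 × 9.8 = 3.430 m/s².
Reaction distance = v·t_r = 10.0000 × 1.02 = 10.200 m.
Braking distance = v²/(2a) = 10.0000² / (2 × 3.430) = 100.000 / 6.860 = 14.577 m.
Total = 10.200 + 14.577 = 24.777 m.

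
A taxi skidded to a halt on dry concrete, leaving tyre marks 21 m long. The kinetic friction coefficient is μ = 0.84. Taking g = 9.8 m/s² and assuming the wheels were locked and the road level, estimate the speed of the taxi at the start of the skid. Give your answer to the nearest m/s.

Deceleration a = μg = 0.84 × 9.8 = 8.232 m/s².
v = √(2a·d) = √(2 × 8.232 × 21) = √345.744 = 18.5942 m/s.

Initial speed ≈ 19 m/s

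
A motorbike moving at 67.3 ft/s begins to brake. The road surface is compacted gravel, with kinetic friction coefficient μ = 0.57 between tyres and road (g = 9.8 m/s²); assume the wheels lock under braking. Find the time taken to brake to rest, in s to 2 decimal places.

Braking time ≈ 3.67 s

67.3 ft/s × 0.3048 = 20.5130 m/s.
a = μg = 0.57 × 9.8 = 5.586 m/s².
Braking time = v/a = 20.5130 / 5.586 = 3.672 s.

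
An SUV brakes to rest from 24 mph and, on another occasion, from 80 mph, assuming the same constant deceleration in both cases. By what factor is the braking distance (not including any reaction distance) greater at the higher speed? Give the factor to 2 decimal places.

Factor ≈ 11.11

Braking distance d = v²/(2a), so with a fixed, d ∝ v².
Factor = (80/24)² = 3.3333² = 11.1109.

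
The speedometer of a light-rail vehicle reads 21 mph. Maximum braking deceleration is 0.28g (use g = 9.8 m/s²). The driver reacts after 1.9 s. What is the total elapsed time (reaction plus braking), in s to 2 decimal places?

Total time ≈ 5.32 s

21 mph × 0.44704 = 9.3878 m/s.
a = 0.28 × 9.8 = 2.744 m/s².
Braking time = v/a = 9.3878 / 2.744 = 3.421 s.
Total = 1.9 + 3.421 = 5.321 s.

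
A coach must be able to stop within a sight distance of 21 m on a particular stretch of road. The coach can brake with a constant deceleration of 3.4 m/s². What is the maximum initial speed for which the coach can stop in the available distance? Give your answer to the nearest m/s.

Maximum speed ≈ 12 m/s

v²/(2a) = d ⇒ v = √(2 × 3.400 × 21) = √142.80 = 11.9499 m/s.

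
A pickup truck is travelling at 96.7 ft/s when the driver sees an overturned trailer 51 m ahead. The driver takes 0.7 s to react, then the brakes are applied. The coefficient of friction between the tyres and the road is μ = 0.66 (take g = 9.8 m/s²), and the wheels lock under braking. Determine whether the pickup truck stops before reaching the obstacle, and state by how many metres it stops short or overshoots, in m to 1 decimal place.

No — it overshoots by 36.8 m

96.7 ft/s × 0.3048 = 29.4742 m/s.
a = μg = 0.66 × 9.8 = 6.468 m/s².
Reaction distance = 29.4742 × 0.7 = 20.632 m.
Braking distance = v²/(2a) = 868.728 / 12.936 = 67.156 m.
Total stopping distance = 20.632 + 67.156 = 87.788 m, vs 51 m available — it cannot stop in time and overshoots by 87.788 − 51 = 36.788 m.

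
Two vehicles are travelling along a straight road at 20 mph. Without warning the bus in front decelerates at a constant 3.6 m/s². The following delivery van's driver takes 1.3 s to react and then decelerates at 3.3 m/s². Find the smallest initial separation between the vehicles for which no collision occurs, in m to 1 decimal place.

20 mph × 0.44704 = 8.9408 m/s.
Leader travels v²/(2a_L) = 79.938 / 7.200 = 11.103 m before stopping.
Follower covers v·t_r = 8.9408 × 1.3 = 11.623 m while reacting, then v²/(2a_F) = 79.938 / 6.600 = 12.112 m while braking, for a total of 11.623 + 12.112 = 23.735 m.
Since a_F ≤ a_L and the follower starts braking later, the follower is never slower than the leader, so the closest approach is when both have stopped.
Minimum gap = 23.735 − 11.103 = 12.632 m.

Minimum gap ≈ 12.6 m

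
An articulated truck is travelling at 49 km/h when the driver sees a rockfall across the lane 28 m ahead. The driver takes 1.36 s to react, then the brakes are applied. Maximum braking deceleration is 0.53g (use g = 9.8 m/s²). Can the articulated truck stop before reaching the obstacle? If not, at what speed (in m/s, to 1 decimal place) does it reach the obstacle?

No — it strikes the obstacle at 9.3 m/s

49 km/h ÷ 3.6 = 13.6111 m/s.
a = 0.53 × 9.8 = 5.194 m/s².
Reaction distance = 13.6111 × 1.36 = 18.511 m.
Braking distance needed to stop: v²/(2a) = 185.262 / 10.388 = 17.834 m, so total needed = 18.511 + 17.834 = 36.345 m > 28 m — it cannot stop.
Distance remaining when braking begins: 28 − 18.511 = 9.489 m.
v² = v₀² − 2a·d = 185.262 − 2 × 5.194 × 9.489 = 86.690 m²/s².
v = √86.690 = 9.311 m/s.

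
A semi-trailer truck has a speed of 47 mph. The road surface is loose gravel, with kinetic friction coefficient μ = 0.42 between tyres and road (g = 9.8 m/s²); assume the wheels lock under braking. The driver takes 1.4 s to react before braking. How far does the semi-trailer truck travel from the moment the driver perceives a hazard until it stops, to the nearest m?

Total stopping distance ≈ 83 m

47 mph × 0.44704 = 21.0109 m/s.
a = μg = 0.42 × 9.8 = 4.116 m/s².
Reaction distance = v·t_r = 21.0109 × 1.4 = 29.415 m.
Braking distance = v²/(2a) = 21.0109² / (2 × 4.116) = 441.458 / 8.232 = 53.627 m.
Total = 29.415 + 53.627 = 83.042 m.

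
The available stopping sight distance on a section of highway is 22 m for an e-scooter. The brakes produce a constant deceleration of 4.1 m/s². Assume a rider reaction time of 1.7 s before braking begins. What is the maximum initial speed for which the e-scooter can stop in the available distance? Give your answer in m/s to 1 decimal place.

Maximum speed ≈ 8.2 m/s

Stopping distance: v·t_r + v²/(2a) = 22 with t_r = 1.7 s and a = 4.100 m/s².
So v² + 13.940 v − 180.40 = 0.
Positive root: v = −a·t_r + √((a·t_r)² + 2a·d) = −6.970 + √(48.581 + 180.40) = 8.1621 m/s.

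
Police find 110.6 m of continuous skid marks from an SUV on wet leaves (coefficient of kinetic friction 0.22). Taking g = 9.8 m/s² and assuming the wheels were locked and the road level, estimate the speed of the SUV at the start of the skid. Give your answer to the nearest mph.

Initial speed ≈ 49 mph

Deceleration a = μg = 0.22 × 9.8 = 2.156 m/s².
v = √(2a·d) = √(2 × 2.156 × 110.6) = √476.907 = 21.8382 m/s.
= 21.8382 ÷ 0.44704 = 48.851 mph.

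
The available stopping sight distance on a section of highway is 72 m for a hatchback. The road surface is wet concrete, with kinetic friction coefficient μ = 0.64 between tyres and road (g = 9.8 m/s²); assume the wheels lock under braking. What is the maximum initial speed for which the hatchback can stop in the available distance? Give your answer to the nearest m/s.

Maximum speed ≈ 30 m/s

a = μg = 0.64 × 9.8 = 6.272 m/s².
v²/(2a) = d ⇒ v = √(2 × 6.272 × 72) = √903.17 = 30.0528 m/s.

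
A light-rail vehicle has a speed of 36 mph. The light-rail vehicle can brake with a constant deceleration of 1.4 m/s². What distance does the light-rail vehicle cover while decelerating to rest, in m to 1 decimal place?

36 mph × 0.44704 = 16.0934 m/s.
Braking distance = v²/(2a) = 16.0934² / (2 × 1.400) = 258.998 / 2.800 = 92.499 m.

Braking distance ≈ 92.5 m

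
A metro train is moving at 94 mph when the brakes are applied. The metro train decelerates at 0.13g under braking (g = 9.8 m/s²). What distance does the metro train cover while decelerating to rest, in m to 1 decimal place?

94 mph × 0.44704 = 42.0218 m/s.
a = 0.13 × 9.8 = 1.274 m/s².
Braking distance = v²/(2a) = 42.0218² / (2 × 1.274) = 1765.832 / 2.548 = 693.027 m.

Braking distance ≈ 693.0 m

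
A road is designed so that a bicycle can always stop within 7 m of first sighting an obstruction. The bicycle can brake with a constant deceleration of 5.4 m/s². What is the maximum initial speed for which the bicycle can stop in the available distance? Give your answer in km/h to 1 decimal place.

Maximum speed ≈ 31.3 km/h

v²/(2a) = d ⇒ v = √(2 × 5.400 × 7) = √75.60 = 8.6948 m/s.
8.6948 m/s × 3.6 = 31.301 km/h.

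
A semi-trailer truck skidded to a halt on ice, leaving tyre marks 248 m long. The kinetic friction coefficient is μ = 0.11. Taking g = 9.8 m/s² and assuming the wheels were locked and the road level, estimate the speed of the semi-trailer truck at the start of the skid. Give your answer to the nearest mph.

Initial speed ≈ 52 mph

Deceleration a = μg = 0.11 × 9.8 = 1.078 m/s².
v = √(2a·d) = √(2 × 1.078 × 248) = √534.688 = 23.1233 m/s.
= 23.1233 ÷ 0.44704 = 51.725 mph.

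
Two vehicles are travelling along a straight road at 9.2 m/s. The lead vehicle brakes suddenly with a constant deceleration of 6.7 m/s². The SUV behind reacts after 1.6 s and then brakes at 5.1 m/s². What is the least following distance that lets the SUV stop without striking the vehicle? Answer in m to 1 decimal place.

Leader travels v²/(2a_L) = 84.640 / 13.400 = 6.316 m before stopping.
Follower covers v·t_r = 9.2000 × 1.6 = 14.720 m while reacting, then v²/(2a_F) = 84.640 / 10.200 = 8.298 m while braking, for a total of 14.720 + 8.298 = 23.018 m.
Since a_F ≤ a_L and the follower starts braking later, the follower is never slower than the leader, so the closest approach is when both have stopped.
Minimum gap = 23.018 − 6.316 = 16.702 m.

Minimum gap ≈ 16.7 m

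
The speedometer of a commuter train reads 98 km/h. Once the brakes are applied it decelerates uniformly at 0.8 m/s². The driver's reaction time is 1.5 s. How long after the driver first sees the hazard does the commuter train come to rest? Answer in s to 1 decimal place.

Total time ≈ 35.5 s

98 km/h ÷ 3.6 = 27.2222 m/s.
Braking time = v/a = 27.2222 / 0.800 = 34.028 s.
Total = 1.5 + 34.028 = 35.528 s.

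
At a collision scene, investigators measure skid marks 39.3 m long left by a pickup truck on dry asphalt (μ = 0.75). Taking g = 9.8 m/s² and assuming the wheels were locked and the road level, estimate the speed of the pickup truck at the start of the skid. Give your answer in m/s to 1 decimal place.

Deceleration a = μg = 0.75 × 9.8 = 7.350 m/s².
v = √(2a·d) = √(2 × 7.350 × 39.3) = √577.710 = 24.0356 m/s.

Initial speed ≈ 24.0 m/s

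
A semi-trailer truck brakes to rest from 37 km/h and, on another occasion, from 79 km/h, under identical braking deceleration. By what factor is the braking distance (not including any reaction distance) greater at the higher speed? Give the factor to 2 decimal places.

Factor ≈ 4.56

Braking distance d = v²/(2a), so with a fixed, d ∝ v².
Factor = (79/37)² = 2.1351² = 4.5587.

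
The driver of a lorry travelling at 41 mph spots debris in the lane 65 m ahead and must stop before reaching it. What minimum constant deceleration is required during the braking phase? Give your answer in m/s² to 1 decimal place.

Required deceleration ≈ 2.6 m/s²

41 mph × 0.44704 = 18.3286 m/s.
v² = 2a·d ⇒ a = v²/(2d) = 18.3286² / (2 × 65.000) = 335.938 / 130.000 = 2.5841 m/s².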